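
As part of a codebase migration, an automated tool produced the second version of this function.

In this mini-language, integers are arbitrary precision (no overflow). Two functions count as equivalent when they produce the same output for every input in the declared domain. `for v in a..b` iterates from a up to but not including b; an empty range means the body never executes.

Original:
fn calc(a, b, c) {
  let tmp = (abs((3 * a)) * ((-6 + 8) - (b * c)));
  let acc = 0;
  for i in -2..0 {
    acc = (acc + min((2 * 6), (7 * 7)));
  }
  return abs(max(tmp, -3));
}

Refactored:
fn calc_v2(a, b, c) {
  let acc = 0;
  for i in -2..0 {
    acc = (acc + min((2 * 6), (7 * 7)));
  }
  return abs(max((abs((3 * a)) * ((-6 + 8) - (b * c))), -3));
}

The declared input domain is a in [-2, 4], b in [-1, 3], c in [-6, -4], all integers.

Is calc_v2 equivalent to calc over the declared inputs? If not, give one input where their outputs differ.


The two are interchangeable: statement counts differ, and local variable names differ, and every declared input agrees.
One worked example (a=2, b=1, c=-5) — calc: tmp = 42; acc = 0; [i=-2]; acc = 12; [i=-1]; acc = 24; return 42; calc_v2: acc = 0; [i=-2]; acc = 12; [i=-1]; acc = 24; return 42; agreement on 42.
Sweeping the whole domain (105 inputs) finds no disagreement.
verdict: equivalent


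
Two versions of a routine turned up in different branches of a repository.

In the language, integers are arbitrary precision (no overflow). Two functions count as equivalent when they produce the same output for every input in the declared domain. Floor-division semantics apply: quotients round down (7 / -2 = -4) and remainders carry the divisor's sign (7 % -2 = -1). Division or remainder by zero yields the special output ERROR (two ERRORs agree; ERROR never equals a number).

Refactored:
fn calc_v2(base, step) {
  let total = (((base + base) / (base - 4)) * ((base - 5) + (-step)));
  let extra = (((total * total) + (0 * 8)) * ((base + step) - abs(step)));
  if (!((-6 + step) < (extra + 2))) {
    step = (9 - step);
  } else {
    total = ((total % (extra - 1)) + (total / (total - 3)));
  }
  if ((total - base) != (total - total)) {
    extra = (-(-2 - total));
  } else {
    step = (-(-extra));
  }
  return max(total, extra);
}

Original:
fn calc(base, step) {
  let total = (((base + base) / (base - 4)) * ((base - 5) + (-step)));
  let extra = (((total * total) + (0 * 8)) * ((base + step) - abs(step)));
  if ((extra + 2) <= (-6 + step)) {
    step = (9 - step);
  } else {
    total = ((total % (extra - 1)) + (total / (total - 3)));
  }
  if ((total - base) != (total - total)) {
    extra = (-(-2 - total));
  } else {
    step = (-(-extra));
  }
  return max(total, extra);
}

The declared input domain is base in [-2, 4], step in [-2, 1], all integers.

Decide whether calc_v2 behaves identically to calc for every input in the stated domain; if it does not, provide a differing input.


The two versions differ — the changes include boolean connective usage differs; also comparison usage differs.
Tracing base=0, step=-1: calc: total := 0 | extra := 0 | ((extra + 2) <= (-6 + step)): false | total := 0 | ((total - base) != (total - total)): false | step := 0 | result 0 | calc_v2: total := 0 | extra := 0 | (!((-6 + step) < (extra + 2))): false | total := 0 | ((total - base) != (total - total)): false | step := 0 | result 0 — matching result 0.
An exhaustive pass over the 28 declared inputs shows identical outputs.
verdict: equivalent


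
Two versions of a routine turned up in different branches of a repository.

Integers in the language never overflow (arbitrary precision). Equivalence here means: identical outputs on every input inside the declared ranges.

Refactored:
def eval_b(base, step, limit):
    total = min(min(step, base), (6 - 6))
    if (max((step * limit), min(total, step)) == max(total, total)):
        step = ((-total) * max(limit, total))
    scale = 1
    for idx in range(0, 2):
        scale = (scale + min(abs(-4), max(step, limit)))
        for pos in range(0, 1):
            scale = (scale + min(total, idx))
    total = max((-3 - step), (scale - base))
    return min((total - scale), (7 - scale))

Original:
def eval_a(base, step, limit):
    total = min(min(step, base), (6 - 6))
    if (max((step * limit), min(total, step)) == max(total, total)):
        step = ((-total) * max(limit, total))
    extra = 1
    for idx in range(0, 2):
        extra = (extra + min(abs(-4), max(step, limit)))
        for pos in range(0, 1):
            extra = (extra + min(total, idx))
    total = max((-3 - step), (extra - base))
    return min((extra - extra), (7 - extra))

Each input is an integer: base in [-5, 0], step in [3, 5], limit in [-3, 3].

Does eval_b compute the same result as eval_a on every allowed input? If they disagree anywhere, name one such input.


There is a counterexample at base=-5, step=3, limit=-3: 0 on one side, 22 on the other.
eval_a: total = -5; (max((step * limit), min(total, step)) == max(total, total)) -> true; step = -15; extra = 1; [idx=0]; extra = -2; [pos=0]; extra = -7; [idx=1]; extra = -10; [pos=0]; extra = -15; total = 12; return 0
eval_b: total = -5; (max((step * limit), min(total, step)) == max(total, total)) -> true; step = -15; scale = 1; [idx=0]; scale = -2; [pos=0]; scale = -7; [idx=1]; scale = -10; [pos=0]; scale = -15; total = 12; return 22
verdict: not equivalent; witness: base=-5, step=3, limit=-3


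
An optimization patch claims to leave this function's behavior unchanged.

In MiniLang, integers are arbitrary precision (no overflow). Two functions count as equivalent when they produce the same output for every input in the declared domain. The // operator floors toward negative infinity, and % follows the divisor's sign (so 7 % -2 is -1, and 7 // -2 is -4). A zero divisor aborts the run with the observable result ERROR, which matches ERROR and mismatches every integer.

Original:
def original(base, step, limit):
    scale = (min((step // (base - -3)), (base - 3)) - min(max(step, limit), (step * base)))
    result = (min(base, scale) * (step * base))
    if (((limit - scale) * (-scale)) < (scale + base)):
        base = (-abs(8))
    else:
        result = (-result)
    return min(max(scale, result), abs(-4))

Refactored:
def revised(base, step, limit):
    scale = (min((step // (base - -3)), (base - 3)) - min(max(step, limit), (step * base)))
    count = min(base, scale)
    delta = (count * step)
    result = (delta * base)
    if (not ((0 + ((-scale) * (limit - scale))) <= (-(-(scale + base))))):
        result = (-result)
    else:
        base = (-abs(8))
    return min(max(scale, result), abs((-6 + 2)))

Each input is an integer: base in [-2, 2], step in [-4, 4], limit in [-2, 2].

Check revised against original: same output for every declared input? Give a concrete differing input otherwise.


Try base=-2, step=3, limit=2.
original: scale=1, then result=12, then (((limit - scale) * (-scale)) < (scale + base)) is false, then result=-12, then returns 1
revised: scale=1, then count=-2, then delta=-6, then result=12, then (not ((0 + ((-scale) * (limit - scale))) <= (-(-(scale + base))))) is false, then base=-8, then returns 4
1 vs 4 — the two versions disagree here.
verdict: not equivalent; witness: base=-2, step=3, limit=2


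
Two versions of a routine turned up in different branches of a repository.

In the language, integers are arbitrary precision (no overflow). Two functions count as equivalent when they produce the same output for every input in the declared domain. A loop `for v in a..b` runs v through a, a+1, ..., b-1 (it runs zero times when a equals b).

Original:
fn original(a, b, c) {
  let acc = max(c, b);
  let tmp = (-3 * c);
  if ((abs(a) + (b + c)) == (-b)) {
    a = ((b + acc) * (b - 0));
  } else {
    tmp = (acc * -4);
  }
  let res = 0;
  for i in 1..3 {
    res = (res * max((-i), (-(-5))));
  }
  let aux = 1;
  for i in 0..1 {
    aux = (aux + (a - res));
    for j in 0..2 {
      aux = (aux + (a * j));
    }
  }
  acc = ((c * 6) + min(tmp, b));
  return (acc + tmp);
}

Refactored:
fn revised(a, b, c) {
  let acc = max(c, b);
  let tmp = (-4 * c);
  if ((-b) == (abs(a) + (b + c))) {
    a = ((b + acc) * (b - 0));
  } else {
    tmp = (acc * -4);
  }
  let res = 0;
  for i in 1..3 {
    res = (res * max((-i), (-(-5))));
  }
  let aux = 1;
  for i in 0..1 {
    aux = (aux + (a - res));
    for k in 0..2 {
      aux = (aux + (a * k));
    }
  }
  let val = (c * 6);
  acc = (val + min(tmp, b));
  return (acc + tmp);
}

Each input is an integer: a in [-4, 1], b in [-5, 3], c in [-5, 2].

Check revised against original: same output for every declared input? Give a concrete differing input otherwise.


Not equivalent: a=-4, b=-3, c=2 separates them (0 vs -4).
original: acc becomes 2; next tmp becomes -6; next ((abs(a) + (b + c)) == (-b)) evaluates to true; next a becomes 3; next res becomes 0; next at i=1:; next res becomes 0; next at i=2:; next res becomes 0; next aux becomes 1; next at i=0:; next aux becomes 4; next at j=0:; next aux becomes 4; next at j=1:; next aux becomes 7; next acc becomes 6; next final value 0
revised: acc becomes 2; next tmp becomes -8; next ((-b) == (abs(a) + (b + c))) evaluates to true; next a becomes 3; next res becomes 0; next at i=1:; next res becomes 0; next at i=2:; next res becomes 0; next aux becomes 1; next at i=0:; next aux becomes 4; next at k=0:; next aux becomes 4; next at k=1:; next aux becomes 7; next val becomes 12; next acc becomes 4; next final value -4
verdict: not equivalent; witness: a=-4, b=-3, c=2


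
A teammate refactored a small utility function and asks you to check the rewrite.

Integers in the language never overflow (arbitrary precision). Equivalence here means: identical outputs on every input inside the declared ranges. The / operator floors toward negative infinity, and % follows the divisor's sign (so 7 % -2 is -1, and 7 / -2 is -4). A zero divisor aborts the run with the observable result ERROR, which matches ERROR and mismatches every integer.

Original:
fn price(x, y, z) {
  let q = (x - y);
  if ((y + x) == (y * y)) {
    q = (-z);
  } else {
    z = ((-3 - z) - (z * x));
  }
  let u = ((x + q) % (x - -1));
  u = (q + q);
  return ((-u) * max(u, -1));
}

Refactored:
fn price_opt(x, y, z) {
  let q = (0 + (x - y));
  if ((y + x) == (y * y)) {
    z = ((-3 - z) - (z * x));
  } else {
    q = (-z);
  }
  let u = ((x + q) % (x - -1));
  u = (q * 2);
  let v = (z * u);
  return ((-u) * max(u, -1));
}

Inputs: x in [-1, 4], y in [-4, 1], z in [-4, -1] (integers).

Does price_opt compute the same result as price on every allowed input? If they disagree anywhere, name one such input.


The rewrite breaks on x=0, y=-4, z=-3, where the results are -64 and -36.
price: q becomes 4; next ((y + x) == (y * y)) evaluates to false; next z becomes 0; next u becomes 0; next u becomes 8; next final value -64
price_opt: q becomes 4; next ((y + x) == (y * y)) evaluates to false; next q becomes 3; next u becomes 0; next u becomes 6; next v becomes -18; next final value -36
verdict: not equivalent; witness: x=0, y=-4, z=-3


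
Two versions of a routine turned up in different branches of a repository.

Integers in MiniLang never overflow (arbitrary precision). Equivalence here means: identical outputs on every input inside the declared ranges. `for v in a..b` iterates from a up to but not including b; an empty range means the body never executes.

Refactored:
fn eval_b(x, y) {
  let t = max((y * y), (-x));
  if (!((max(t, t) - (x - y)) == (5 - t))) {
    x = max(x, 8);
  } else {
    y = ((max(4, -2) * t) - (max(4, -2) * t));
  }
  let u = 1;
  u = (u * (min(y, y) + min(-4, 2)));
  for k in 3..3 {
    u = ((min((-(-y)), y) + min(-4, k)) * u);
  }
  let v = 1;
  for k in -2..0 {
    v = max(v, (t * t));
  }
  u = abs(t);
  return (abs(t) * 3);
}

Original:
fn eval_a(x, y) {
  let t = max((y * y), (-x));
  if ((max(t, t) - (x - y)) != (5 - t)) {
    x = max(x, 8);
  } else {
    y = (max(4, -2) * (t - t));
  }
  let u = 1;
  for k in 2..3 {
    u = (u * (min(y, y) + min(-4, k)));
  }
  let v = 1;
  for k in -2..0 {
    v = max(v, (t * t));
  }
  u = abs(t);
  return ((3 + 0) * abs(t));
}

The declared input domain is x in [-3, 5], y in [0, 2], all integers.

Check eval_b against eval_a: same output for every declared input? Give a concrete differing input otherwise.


Changes here: loop structure differs, plus constant usage differs, plus arithmetic usage differs, plus min/max/abs usage differs, plus boolean connective usage differs, plus statement counts differ, plus comparison usage differs; the full 27-point sweep finds no disagreement.
verdict: equivalent


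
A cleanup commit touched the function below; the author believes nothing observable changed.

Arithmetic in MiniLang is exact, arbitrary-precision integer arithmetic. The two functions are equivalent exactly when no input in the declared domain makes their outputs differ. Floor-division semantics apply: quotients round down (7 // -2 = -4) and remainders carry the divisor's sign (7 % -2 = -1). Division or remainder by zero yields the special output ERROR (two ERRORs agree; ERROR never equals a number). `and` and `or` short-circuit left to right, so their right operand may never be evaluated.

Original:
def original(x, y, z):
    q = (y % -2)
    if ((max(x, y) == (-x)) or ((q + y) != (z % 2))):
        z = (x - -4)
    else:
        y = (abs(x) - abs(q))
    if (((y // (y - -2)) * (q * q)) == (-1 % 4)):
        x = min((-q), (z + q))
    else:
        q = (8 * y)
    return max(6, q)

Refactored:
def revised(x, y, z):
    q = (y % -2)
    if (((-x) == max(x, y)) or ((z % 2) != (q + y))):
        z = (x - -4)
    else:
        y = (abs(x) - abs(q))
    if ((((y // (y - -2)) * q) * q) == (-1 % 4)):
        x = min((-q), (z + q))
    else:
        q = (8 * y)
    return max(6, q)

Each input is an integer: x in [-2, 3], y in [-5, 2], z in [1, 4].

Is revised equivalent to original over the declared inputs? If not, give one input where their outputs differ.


Behavior is preserved: although same computation, different form, the outputs never diverge.
Spot check at x=0, y=-3, z=1 — original: q = -1; ((max(x, y) == (-x)) or ((q + y) != (z % 2))) -> true; z = 4; (((y // (y - -2)) * (q * q)) == (-1 % 4)) -> true; x = 1; return 6. revised: q = -1; (((-x) == max(x, y)) or ((z % 2) != (q + y))) -> true; z = 4; ((((y // (y - -2)) * q) * q) == (-1 % 4)) -> true; x = 1; return 6. Both give 6.
An exhaustive pass over the 192 declared inputs shows identical outputs.
verdict: equivalent


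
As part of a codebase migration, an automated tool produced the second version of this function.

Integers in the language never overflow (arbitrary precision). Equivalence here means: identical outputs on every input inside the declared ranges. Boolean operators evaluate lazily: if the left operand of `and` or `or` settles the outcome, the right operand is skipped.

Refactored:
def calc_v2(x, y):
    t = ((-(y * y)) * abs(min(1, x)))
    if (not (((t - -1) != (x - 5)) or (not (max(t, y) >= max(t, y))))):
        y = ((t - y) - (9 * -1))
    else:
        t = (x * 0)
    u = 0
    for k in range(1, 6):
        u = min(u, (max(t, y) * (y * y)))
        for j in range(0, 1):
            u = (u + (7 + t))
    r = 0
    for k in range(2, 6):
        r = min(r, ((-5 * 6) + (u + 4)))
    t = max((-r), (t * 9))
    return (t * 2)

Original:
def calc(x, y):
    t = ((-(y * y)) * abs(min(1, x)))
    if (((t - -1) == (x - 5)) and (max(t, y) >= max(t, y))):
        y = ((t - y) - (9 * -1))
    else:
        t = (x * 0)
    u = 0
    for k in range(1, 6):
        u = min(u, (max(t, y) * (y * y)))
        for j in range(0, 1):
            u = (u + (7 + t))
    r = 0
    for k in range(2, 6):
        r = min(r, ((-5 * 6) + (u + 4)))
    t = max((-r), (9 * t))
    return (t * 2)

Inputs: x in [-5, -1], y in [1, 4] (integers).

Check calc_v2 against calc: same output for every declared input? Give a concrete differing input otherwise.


Comparing the listings, the differences include: boolean connective usage differs; also comparison usage differs.
Spot check at x=-5, y=4 — calc: t=-80, then (((t - -1) == (x - 5)) and (max(t, y) >= max(t, y))) is false, then t=0, then u=0, then (k=1), then u=0, then (j=0), then u=7, then (k=2), then u=7, then (j=0), then u=14, then (k=3), then u=14, then (j=0), then u=21, then (k=4), then u=21, then (j=0), then u=28, then (k=5), then u=28, then (j=0), then u=35, then r=0, then (k=2), then r=0, then (k=3), then r=0, then (k=4), then r=0, then (k=5), then r=0, then t=0, then returns 0. calc_v2: t=-80, then (not (((t - -1) != (x - 5)) or (not (max(t, y) >= max(t, y))))) is false, then t=0, then u=0, then (k=1), then u=0, then (j=0), then u=7, then (k=2), then u=7, then (j=0), then u=14, then (k=3), then u=14, then (j=0), then u=21, then (k=4), then u=21, then (j=0), then u=28, then (k=5), then u=28, then (j=0), then u=35, then r=0, then (k=2), then r=0, then (k=3), then r=0, then (k=4), then r=0, then (k=5), then r=0, then t=0, then returns 0. Both give 0.
Across all 20 domain points the two functions coincide.
verdict: equivalent


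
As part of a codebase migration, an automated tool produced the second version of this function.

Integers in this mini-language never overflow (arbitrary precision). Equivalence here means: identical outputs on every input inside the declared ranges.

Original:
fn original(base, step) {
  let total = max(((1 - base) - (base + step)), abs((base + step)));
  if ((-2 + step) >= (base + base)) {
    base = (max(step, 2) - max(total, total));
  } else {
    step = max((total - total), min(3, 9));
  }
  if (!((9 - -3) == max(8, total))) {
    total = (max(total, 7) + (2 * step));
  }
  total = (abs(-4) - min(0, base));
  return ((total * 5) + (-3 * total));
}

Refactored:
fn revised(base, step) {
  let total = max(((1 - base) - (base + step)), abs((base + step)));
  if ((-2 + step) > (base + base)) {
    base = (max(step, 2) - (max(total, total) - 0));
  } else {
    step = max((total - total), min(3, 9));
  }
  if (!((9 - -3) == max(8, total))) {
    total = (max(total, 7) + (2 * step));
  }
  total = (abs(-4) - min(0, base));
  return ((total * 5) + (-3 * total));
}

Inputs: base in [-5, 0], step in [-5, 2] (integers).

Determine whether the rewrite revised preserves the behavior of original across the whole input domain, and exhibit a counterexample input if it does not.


Try base=-3, step=-4.
original: total=11, then ((-2 + step) >= (base + base)) is true, then base=-9, then (!((9 - -3) == max(8, total))) is true, then total=3, then total=13, then returns 26
revised: total=11, then ((-2 + step) > (base + base)) is false, then step=3, then (!((9 - -3) == max(8, total))) is true, then total=17, then total=7, then returns 14
26 and 14 differ, so these are not the same function on this domain.
verdict: not equivalent; witness: base=-3, step=-4


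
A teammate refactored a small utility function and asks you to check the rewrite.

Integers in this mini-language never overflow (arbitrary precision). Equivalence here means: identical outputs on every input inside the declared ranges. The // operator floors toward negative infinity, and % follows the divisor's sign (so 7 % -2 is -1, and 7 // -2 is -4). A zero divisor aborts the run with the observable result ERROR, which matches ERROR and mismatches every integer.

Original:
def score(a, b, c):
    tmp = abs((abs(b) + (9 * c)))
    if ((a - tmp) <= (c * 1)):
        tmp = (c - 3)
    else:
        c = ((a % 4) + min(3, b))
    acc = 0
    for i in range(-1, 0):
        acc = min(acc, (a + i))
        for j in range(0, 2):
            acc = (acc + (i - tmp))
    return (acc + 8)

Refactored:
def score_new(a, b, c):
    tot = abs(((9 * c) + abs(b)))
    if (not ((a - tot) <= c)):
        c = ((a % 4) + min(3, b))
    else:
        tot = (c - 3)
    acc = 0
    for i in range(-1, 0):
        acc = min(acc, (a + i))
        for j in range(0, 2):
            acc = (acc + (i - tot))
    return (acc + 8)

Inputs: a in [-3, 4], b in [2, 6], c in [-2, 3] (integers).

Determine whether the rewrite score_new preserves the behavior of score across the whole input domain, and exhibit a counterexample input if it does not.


The two are interchangeable: constant usage differs, and arithmetic usage differs, and local variable names differ, and boolean connective usage differs, and every declared input agrees.
Spot check at a=-2, b=6, c=-1 — score: tmp := 3 | ((a - tmp) <= (c * 1)): true | tmp := -4 | acc := 0 | iter i=-1: | acc := -3 | iter j=0: | acc := 0 | iter j=1: | acc := 3 | result 11. score_new: tot := 3 | (not ((a - tot) <= c)): false | tot := -4 | acc := 0 | iter i=-1: | acc := -3 | iter j=0: | acc := 0 | iter j=1: | acc := 3 | result 11. Both give 11.
Across all 240 domain points the two functions coincide.
verdict: equivalent


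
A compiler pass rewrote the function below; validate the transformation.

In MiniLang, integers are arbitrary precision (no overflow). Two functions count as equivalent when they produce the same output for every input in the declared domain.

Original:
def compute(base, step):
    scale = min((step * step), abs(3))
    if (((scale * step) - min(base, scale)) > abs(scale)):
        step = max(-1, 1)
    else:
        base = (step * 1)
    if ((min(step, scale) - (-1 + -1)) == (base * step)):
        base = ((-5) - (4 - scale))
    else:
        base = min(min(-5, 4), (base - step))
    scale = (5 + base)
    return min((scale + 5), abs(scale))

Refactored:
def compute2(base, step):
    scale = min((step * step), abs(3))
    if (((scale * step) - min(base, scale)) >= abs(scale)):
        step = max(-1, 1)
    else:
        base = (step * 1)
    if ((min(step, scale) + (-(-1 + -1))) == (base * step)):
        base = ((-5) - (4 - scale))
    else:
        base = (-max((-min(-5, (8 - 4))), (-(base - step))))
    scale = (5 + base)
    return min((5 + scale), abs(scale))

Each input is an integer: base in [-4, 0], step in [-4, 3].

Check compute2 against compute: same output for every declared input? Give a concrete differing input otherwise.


Evaluate both at base=-2, step=-1.
compute: scale = 1; (((scale * step) - min(base, scale)) > abs(scale)) -> false; base = -1; ((min(step, scale) - (-1 + -1)) == (base * step)) -> true; base = -8; scale = -3; return 2
compute2: scale = 1; (((scale * step) - min(base, scale)) >= abs(scale)) -> true; step = 1; ((min(step, scale) + (-(-1 + -1))) == (base * step)) -> false; base = -5; scale = 0; return 0
2 != 0, so the rewrite changes behavior.
verdict: not equivalent; witness: base=-2, step=-1


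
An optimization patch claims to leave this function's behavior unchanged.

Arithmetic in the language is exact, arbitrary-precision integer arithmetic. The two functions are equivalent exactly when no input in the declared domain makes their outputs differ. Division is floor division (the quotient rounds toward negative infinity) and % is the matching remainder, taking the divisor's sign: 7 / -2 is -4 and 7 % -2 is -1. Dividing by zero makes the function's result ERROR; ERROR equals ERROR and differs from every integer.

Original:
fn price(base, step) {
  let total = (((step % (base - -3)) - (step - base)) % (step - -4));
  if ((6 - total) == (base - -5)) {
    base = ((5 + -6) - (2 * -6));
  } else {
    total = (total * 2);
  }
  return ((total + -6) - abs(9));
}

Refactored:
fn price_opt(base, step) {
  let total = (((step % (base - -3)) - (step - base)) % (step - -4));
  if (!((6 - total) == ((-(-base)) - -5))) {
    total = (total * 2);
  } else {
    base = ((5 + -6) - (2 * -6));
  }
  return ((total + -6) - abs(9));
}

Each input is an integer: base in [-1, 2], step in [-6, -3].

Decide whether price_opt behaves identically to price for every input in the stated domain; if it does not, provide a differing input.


Differences: boolean connective usage differs — yet all 16 inputs agree.
verdict: equivalent


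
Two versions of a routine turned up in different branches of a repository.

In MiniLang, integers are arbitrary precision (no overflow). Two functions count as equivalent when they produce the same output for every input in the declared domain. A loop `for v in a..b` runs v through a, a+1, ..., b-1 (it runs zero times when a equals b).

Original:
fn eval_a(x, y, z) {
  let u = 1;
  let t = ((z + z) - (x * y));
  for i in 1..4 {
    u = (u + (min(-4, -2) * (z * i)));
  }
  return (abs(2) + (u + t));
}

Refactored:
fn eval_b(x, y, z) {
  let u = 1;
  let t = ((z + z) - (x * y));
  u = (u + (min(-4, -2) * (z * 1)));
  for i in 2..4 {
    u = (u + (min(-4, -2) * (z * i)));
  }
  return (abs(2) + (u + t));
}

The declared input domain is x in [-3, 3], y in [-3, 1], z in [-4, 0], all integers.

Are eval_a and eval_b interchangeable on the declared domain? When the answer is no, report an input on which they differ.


The two versions differ — the changes include statement counts differ; and loop structure differs; and min/max/abs usage differs; and arithmetic usage differs; and constant usage differs.
One worked example (x=3, y=-3, z=-4) — eval_a: u becomes 1; next t becomes 1; next at i=1:; next u becomes 17; next at i=2:; next u becomes 49; next at i=3:; next u becomes 97; next final value 100; eval_b: u becomes 1; next t becomes 1; next u becomes 17; next at i=2:; next u becomes 49; next at i=3:; next u becomes 97; next final value 100; agreement on 100.
Across all 175 domain points the two functions coincide.
verdict: equivalent


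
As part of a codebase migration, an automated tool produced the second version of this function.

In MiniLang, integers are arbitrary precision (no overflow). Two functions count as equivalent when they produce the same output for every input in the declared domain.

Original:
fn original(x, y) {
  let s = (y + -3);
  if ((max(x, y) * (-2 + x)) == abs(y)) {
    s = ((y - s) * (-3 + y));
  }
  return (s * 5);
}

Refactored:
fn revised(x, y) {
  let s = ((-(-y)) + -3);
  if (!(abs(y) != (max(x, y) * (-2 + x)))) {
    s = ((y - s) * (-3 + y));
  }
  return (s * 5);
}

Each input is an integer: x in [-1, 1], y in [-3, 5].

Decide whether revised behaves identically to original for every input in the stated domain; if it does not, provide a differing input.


The two are interchangeable: comparison usage differs, plus boolean connective usage differs, and every declared input agrees.
As a probe, take x=-1, y=-2: original runs s becomes -5; next ((max(x, y) * (-2 + x)) == abs(y)) evaluates to false; next final value -25; revised runs s becomes -5; next (!(abs(y) != (max(x, y) * (-2 + x)))) evaluates to false; next final value -25; both end at -25.
Every one of the 27 inputs gives matching results.
verdict: equivalent


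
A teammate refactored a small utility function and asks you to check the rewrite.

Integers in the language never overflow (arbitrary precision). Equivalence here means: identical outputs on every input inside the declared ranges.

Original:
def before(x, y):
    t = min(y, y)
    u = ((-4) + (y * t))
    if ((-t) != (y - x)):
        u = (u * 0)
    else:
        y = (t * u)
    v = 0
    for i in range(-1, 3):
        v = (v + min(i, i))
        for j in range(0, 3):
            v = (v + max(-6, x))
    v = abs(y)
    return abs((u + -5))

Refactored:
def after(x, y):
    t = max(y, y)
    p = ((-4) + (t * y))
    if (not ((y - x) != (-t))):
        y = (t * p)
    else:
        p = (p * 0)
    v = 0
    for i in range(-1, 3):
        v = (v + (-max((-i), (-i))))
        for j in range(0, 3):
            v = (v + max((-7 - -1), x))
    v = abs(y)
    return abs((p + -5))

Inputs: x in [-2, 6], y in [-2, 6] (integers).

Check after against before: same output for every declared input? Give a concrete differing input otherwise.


Equivalent. The suspicious edit (`min(y, y)` became `max(y, y)`) never changes the result for any input inside the declared domain.
Across all 81 domain points the two functions coincide.
One worked example (x=-1, y=1) — before: t=1, then u=-3, then ((-t) != (y - x)) is true, then u=0, then v=0, then (i=-1), then v=-1, then (j=0), then v=-2, then (j=1), then v=-3, then (j=2), then v=-4, then (i=0), then v=-4, then (j=0), then v=-5, then (j=1), then v=-6, then (j=2), then v=-7, then (i=1), then v=-6, then (j=0), then v=-7, then (j=1), then v=-8, then (j=2), then v=-9, then (i=2), then v=-7, then (j=0), then v=-8, then (j=1), then v=-9, then (j=2), then v=-10, then v=1, then returns 5; after: t=1, then p=-3, then (not ((y - x) != (-t))) is false, then p=0, then v=0, then (i=-1), then v=-1, then (j=0), then v=-2, then (j=1), then v=-3, then (j=2), then v=-4, then (i=0), then v=-4, then (j=0), then v=-5, then (j=1), then v=-6, then (j=2), then v=-7, then (i=1), then v=-6, then (j=0), then v=-7, then (j=1), then v=-8, then (j=2), then v=-9, then (i=2), then v=-7, then (j=0), then v=-8, then (j=1), then v=-9, then (j=2), then v=-10, then v=1, then returns 5; agreement on 5.
verdict: equivalent


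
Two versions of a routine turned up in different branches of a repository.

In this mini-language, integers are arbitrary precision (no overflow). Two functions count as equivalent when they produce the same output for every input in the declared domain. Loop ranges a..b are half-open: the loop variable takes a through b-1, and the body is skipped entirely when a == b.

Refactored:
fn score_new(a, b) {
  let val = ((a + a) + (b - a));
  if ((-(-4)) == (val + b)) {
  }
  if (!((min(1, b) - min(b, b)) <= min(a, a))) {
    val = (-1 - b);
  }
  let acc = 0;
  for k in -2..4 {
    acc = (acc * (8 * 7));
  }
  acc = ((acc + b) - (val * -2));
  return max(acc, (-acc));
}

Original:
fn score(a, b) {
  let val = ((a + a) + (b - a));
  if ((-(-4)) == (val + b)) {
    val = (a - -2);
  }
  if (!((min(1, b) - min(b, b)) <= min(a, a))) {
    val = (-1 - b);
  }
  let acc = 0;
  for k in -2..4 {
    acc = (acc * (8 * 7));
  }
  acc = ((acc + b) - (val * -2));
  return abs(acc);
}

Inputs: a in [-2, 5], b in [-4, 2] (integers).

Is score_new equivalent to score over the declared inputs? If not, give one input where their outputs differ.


Consider the input a=2, b=1.
score: val=3, then ((-(-4)) == (val + b)) is true, then val=4, then (!((min(1, b) - min(b, b)) <= min(a, a))) is false, then acc=0, then (k=-2), then acc=0, then (k=-1), then acc=0, then (k=0), then acc=0, then (k=1), then acc=0, then (k=2), then acc=0, then (k=3), then acc=0, then acc=9, then returns 9
score_new: val=3, then ((-(-4)) == (val + b)) is true, then (!((min(1, b) - min(b, b)) <= min(a, a))) is false, then acc=0, then (k=-2), then acc=0, then (k=-1), then acc=0, then (k=0), then acc=0, then (k=1), then acc=0, then (k=2), then acc=0, then (k=3), then acc=0, then acc=7, then returns 7
9 against 7: the behavior changed.
verdict: not equivalent; witness: a=2, b=1


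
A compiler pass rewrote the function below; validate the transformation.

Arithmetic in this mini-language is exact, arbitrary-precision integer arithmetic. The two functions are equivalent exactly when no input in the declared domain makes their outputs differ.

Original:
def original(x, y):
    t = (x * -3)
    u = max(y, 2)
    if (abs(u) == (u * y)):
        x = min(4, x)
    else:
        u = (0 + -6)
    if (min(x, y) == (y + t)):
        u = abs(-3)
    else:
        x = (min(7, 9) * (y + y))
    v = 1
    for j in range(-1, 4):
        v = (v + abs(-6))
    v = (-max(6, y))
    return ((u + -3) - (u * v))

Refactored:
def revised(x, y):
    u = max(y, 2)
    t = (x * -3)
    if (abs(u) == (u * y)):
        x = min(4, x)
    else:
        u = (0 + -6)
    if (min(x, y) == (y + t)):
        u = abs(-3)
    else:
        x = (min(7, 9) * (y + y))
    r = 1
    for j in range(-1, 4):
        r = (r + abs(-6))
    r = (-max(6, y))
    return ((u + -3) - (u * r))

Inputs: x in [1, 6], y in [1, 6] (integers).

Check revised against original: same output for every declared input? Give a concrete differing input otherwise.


Reading the diff, among the changes: local variable names differ.
One worked example (x=4, y=5) — original: t becomes -12; next u becomes 5; next (abs(u) == (u * y)) evaluates to false; next u becomes -6; next (min(x, y) == (y + t)) evaluates to false; next x becomes 70; next v becomes 1; next at j=-1:; next v becomes 7; next at j=0:; next v becomes 13; next at j=1:; next v becomes 19; next at j=2:; next v becomes 25; next at j=3:; next v becomes 31; next v becomes -6; next final value -45; revised: u becomes 5; next t becomes -12; next (abs(u) == (u * y)) evaluates to false; next u becomes -6; next (min(x, y) == (y + t)) evaluates to false; next x becomes 70; next r becomes 1; next at j=-1:; next r becomes 7; next at j=0:; next r becomes 13; next at j=1:; next r becomes 19; next at j=2:; next r becomes 25; next at j=3:; next r becomes 31; next r becomes -6; next final value -45; agreement on -45.
Sweeping the whole domain (36 inputs) finds no disagreement.
verdict: equivalent


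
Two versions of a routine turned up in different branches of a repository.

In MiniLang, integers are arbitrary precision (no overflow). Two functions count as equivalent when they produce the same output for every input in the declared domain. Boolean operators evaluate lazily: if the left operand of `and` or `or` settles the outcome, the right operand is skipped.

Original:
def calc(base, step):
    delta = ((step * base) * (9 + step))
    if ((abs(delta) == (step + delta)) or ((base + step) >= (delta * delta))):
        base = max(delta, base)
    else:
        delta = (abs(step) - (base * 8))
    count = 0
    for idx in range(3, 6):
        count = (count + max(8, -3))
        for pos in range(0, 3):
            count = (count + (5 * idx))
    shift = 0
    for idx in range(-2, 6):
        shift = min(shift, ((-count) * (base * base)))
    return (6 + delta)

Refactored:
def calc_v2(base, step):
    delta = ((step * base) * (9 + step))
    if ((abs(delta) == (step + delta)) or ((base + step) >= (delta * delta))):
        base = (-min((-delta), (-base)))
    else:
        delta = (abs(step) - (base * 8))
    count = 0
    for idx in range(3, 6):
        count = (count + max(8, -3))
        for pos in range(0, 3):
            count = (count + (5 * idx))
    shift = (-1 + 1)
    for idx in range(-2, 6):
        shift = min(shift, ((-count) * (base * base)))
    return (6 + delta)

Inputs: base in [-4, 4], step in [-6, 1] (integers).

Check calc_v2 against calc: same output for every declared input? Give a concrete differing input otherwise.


Changes here: arithmetic usage differs; also min/max/abs usage differs; also constant usage differs; the full 72-point sweep finds no disagreement.
verdict: equivalent


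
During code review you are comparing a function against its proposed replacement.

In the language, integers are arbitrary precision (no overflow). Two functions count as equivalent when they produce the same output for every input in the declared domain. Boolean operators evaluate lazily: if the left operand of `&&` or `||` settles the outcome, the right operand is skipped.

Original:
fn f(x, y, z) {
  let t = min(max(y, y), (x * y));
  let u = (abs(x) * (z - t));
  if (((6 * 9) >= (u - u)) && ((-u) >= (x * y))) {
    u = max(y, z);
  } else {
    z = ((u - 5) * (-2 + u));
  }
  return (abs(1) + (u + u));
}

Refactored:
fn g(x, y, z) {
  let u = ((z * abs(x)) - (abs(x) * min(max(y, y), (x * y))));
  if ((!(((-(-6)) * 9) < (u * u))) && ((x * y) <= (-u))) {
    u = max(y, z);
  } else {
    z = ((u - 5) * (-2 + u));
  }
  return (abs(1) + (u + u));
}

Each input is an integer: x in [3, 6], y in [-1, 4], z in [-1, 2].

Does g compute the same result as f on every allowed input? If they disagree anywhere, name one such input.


Evaluate both at x=3, y=2, z=-1.
f: t := 2 | u := -9 | (((6 * 9) >= (u - u)) && ((-u) >= (x * y))): true | u := 2 | result 5
g: u := -9 | ((!(((-(-6)) * 9) < (u * u))) && ((x * y) <= (-u))): false | z := 154 | result -17
5 vs -17 — the two versions disagree here.
verdict: not equivalent; witness: x=3, y=2, z=-1


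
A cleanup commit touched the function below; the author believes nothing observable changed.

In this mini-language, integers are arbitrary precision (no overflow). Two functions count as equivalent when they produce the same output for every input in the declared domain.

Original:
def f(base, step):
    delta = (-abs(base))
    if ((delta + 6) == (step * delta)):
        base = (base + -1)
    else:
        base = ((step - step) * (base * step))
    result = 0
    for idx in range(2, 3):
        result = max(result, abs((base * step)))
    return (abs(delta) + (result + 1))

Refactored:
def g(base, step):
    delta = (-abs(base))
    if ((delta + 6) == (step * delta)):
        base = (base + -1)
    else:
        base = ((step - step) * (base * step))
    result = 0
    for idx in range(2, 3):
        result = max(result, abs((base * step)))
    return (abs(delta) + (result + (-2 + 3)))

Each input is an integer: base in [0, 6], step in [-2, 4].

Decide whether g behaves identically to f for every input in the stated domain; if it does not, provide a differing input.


Equivalent — the differences include arithmetic usage differs; and constant usage differs, yet no declared input distinguishes the two.
Spot check at base=3, step=-1 — f: delta = -3; ((delta + 6) == (step * delta)) -> true; base = 2; result = 0; [idx=2]; result = 2; return 6. g: delta = -3; ((delta + 6) == (step * delta)) -> true; base = 2; result = 0; [idx=2]; result = 2; return 6. Both give 6.
An exhaustive pass over the 49 declared inputs shows identical outputs.
verdict: equivalent


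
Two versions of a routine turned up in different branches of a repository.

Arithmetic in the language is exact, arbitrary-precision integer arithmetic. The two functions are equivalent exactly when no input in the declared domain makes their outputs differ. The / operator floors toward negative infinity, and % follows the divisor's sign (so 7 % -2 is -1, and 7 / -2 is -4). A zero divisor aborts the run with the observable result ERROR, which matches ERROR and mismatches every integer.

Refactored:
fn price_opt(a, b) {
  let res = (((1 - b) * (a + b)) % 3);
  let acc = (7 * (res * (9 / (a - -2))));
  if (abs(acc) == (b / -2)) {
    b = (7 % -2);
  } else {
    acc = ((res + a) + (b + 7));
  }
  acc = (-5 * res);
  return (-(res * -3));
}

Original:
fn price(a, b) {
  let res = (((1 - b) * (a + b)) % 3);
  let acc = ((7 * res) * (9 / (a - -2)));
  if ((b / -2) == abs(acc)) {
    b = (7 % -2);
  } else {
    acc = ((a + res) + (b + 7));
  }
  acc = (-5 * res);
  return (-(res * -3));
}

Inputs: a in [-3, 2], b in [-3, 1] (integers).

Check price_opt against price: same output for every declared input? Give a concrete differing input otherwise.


Changes here: same computation, different form; the full 30-point sweep finds no disagreement.
verdict: equivalent


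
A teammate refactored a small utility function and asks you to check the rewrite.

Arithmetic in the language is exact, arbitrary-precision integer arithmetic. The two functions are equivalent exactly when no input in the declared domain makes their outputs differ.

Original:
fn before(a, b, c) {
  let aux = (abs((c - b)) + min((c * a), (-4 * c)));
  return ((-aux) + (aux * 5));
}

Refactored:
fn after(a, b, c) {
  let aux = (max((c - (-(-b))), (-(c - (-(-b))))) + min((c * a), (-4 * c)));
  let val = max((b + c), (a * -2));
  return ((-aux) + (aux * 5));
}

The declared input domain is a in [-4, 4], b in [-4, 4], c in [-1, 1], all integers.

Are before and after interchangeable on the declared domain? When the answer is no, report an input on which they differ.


The two versions differ — the changes include min/max/abs usage differs; and local variable names differ; and statement counts differ; and arithmetic usage differs; and constant usage differs.
Tracing a=-3, b=-4, c=1: before: aux := 1 | result 4 | after: aux := 1 | val := 6 | result 4 — matching result 4.
An exhaustive pass over the 243 declared inputs shows identical outputs.
verdict: equivalent


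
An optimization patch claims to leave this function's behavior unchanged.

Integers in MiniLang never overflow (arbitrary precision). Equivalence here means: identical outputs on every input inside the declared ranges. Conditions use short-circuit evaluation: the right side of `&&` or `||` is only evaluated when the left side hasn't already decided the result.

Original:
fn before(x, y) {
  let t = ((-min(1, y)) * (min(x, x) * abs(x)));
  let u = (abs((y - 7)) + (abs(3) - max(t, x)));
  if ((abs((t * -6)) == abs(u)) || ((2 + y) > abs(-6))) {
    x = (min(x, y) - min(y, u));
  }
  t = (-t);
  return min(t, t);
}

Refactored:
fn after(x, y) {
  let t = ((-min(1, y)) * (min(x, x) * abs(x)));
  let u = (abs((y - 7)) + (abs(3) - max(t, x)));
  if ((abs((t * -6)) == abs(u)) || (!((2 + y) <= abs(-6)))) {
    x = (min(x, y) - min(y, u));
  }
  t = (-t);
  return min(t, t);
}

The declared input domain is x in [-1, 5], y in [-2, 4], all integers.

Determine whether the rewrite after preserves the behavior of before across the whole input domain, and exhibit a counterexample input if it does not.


Comparing the listings, the differences include: boolean connective usage differs; and comparison usage differs.
Spot check at x=5, y=4 — before: t = -25; u = 1; ((abs((t * -6)) == abs(u)) || ((2 + y) > abs(-6))) -> false; t = 25; return 25. after: t = -25; u = 1; ((abs((t * -6)) == abs(u)) || (!((2 + y) <= abs(-6)))) -> false; t = 25; return 25. Both give 25.
Sweeping the whole domain (49 inputs) finds no disagreement.
verdict: equivalent
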